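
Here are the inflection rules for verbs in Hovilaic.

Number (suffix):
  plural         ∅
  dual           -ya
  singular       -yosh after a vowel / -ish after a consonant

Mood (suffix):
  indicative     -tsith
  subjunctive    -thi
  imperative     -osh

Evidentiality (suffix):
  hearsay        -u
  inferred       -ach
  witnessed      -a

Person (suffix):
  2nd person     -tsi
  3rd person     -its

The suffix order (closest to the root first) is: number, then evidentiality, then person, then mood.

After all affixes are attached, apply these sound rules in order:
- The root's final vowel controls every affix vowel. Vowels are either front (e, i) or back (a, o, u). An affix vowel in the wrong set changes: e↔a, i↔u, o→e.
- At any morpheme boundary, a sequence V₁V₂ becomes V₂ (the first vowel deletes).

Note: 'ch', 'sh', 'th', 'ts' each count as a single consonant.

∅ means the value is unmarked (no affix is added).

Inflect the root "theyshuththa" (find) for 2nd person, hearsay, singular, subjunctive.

theyshuththayoshutsuthu

Attach number singular -yosh (after vowel 'a') → theyshuththayosh.
Attach evidentiality hearsay -u → theyshuththayoshu.
Attach person 2nd person -tsi → theyshuththayoshutsi.
Attach mood subjunctive -thi → theyshuththayoshutsithi.
Apply vowel harmony: theyshuththayoshutsithi → theyshuththayoshutsuthu.
Vowel deletion: no change.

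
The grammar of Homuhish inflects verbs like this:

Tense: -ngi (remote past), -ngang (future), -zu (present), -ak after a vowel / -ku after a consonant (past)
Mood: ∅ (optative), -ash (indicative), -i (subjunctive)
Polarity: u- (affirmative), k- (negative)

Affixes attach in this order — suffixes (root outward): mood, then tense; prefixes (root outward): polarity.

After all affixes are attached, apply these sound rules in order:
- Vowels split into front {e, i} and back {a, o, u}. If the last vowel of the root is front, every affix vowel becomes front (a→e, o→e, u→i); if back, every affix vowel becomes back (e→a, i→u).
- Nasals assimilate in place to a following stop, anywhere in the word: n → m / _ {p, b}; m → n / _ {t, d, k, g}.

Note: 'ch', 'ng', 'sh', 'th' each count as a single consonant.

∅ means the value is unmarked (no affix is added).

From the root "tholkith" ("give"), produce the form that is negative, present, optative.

ktholkithzi

Attach polarity negative k- → ktholkith.
mood = optative: zero marking, form stays ktholkith.
Attach tense present -zu → ktholkithzu.
Apply vowel harmony: ktholkithzu → ktholkithzi.
Nasal assimilation: no change.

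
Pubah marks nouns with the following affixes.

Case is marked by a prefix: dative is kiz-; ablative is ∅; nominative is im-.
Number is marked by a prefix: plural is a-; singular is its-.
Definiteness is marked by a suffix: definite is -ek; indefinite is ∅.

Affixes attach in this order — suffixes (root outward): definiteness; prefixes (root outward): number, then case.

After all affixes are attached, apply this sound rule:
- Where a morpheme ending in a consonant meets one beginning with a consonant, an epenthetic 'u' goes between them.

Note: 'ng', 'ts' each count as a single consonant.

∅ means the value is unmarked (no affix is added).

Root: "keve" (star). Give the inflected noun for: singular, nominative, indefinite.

imitsukeve

Attach number singular its- → itskeve.
definiteness = indefinite: zero marking, form stays itskeve.
Attach case nominative im- → imitskeve.
Apply epenthesis: imitskeve → imitsukeve.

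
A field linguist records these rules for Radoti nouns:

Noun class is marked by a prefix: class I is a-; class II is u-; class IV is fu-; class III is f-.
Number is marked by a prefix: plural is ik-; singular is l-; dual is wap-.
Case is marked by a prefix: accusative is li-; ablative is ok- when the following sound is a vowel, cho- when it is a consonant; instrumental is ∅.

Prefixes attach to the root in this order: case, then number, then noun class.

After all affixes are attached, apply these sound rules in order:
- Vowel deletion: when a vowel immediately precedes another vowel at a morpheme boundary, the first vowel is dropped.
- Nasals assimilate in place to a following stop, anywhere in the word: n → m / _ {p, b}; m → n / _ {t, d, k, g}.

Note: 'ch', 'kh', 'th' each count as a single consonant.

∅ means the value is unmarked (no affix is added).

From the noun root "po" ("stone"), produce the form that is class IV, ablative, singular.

Attach case ablative cho- (before consonant 'p') → chopo.
Attach number singular l- → lchopo.
Attach noun class class IV fu- → fulchopo.
Vowel deletion: no change.
Nasal assimilation: no change.

fulchopo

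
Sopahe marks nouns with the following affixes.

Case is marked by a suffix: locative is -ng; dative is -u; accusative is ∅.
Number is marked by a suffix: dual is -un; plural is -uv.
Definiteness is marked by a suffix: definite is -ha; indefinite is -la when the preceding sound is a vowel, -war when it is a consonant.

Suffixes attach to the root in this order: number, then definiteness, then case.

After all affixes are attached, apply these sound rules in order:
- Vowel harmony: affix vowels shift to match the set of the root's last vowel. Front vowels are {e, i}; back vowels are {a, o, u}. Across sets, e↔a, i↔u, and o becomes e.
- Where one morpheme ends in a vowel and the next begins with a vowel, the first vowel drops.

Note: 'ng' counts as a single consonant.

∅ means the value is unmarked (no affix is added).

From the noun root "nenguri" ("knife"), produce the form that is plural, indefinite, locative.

Attach number plural -uv → nenguriuv.
Attach definiteness indefinite -war (after consonant 'v') → nenguriuvwar.
Attach case locative -ng → nenguriuvwarng.
Apply vowel harmony: nenguriuvwarng → nenguriivwerng.
Apply vowel deletion: nenguriivwerng → nengurivwerng.

nengurivwerng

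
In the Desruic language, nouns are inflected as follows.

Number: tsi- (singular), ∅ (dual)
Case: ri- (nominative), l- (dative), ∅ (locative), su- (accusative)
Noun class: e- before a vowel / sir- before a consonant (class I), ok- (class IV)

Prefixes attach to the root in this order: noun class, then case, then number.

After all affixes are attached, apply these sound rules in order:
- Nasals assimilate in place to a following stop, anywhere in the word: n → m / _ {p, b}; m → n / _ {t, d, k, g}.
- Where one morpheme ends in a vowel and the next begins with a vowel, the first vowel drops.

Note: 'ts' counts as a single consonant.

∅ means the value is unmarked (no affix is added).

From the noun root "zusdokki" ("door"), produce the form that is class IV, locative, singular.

Attach noun class class IV ok- → okzusdokki.
case = locative: zero marking, form stays okzusdokki.
Attach number singular tsi- → tsiokzusdokki.
Nasal assimilation: no change.
Apply vowel deletion: tsiokzusdokki → tsokzusdokki.

tsokzusdokki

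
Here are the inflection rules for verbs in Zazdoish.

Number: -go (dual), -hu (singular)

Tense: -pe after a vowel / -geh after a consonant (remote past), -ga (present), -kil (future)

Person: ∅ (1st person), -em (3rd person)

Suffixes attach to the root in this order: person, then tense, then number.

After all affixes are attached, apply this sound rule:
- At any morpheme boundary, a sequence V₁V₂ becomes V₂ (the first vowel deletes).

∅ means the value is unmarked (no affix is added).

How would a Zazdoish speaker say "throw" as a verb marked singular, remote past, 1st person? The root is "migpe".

person = 1st person: zero marking, form stays migpe.
Attach tense remote past -pe (after vowel 'e') → migpepe.
Attach number singular -hu → migpepehu.
Vowel deletion: no change.

migpepehu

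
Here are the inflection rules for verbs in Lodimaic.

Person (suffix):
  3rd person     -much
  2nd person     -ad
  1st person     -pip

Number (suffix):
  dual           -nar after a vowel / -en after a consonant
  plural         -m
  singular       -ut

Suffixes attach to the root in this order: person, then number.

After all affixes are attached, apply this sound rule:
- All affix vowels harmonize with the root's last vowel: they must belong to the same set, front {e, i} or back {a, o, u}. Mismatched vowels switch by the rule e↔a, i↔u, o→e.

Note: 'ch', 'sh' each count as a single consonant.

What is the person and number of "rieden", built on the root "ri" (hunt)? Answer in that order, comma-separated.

2nd person, dual

Segment: ri-ad-en.
person: -ad → 2nd person.
number: -nar/en → dual.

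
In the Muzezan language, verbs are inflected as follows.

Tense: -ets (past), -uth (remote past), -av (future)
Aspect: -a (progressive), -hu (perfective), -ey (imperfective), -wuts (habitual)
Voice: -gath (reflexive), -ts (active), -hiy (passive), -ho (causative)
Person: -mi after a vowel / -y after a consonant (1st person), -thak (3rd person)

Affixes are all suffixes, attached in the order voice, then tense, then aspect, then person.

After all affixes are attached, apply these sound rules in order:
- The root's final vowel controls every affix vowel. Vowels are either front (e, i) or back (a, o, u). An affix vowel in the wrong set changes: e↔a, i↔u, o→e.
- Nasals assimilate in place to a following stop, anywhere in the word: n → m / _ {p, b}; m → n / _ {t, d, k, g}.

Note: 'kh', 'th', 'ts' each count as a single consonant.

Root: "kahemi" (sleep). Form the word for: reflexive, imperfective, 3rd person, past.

Attach voice reflexive -gath → kahemigath.
Attach tense past -ets → kahemigathets.
Attach aspect imperfective -ey → kahemigathetsey.
Attach person 3rd person -thak → kahemigathetseythak.
Apply vowel harmony: kahemigathetseythak → kahemigethetseythek.
Nasal assimilation: no change.

kahemigethetseythek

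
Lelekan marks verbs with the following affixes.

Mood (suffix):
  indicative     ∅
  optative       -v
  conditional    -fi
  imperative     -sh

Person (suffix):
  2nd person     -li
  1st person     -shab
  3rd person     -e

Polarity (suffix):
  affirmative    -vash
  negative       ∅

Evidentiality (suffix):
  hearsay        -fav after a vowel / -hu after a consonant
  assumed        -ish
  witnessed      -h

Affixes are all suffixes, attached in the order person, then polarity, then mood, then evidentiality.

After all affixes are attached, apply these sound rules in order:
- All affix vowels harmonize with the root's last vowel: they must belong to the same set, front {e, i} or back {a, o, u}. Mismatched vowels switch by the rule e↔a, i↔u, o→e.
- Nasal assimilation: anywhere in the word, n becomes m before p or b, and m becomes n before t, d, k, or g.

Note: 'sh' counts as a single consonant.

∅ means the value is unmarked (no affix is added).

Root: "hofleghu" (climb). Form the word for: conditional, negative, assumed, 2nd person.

hofleghulufuush

Attach person 2nd person -li → hofleghuli.
polarity = negative: zero marking, form stays hofleghuli.
Attach mood conditional -fi → hofleghulifi.
Attach evidentiality assumed -ish → hofleghulifiish.
Apply vowel harmony: hofleghulifiish → hofleghulufuush.
Nasal assimilation: no change.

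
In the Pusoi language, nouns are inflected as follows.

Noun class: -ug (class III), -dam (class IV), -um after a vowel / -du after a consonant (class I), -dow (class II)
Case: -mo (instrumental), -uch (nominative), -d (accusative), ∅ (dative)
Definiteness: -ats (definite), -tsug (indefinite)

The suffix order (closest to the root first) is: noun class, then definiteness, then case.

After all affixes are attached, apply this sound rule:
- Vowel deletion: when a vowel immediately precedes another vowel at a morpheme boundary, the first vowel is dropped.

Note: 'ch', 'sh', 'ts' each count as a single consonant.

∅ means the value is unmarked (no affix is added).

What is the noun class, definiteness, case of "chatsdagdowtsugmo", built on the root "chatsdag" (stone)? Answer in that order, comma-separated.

class II, indefinite, instrumental

Segment: chatsdag-dow-tsug-mo.
noun class: -dow → class II.
definiteness: -tsug → indefinite.
case: -mo → instrumental.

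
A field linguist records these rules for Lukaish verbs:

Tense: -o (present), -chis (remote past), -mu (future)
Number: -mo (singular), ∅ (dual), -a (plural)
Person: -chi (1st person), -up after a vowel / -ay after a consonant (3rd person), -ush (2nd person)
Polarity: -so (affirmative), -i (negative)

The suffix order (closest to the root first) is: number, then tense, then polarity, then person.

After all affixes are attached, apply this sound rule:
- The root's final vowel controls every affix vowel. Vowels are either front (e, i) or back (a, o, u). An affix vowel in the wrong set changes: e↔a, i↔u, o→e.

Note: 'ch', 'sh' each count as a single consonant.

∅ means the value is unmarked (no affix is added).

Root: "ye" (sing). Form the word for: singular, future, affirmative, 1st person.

yememisechi

Attach number singular -mo → yemo.
Attach tense future -mu → yemomu.
Attach polarity affirmative -so → yemomuso.
Attach person 1st person -chi → yemomusochi.
Apply vowel harmony: yemomusochi → yememisechi.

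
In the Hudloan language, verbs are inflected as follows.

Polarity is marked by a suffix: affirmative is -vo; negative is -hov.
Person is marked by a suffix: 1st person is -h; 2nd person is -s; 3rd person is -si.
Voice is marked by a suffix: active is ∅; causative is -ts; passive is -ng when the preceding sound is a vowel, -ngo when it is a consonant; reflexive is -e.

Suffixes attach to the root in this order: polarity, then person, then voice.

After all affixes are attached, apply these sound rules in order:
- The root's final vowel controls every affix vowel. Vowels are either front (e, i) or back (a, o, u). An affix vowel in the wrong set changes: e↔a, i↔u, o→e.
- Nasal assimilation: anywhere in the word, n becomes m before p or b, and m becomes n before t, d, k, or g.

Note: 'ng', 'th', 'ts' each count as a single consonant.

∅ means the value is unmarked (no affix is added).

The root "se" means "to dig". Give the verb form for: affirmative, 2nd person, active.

seves

Attach polarity affirmative -vo → sevo.
Attach person 2nd person -s → sevos.
voice = active: zero marking, form stays sevos.
Apply vowel harmony: sevos → seves.
Nasal assimilation: no change.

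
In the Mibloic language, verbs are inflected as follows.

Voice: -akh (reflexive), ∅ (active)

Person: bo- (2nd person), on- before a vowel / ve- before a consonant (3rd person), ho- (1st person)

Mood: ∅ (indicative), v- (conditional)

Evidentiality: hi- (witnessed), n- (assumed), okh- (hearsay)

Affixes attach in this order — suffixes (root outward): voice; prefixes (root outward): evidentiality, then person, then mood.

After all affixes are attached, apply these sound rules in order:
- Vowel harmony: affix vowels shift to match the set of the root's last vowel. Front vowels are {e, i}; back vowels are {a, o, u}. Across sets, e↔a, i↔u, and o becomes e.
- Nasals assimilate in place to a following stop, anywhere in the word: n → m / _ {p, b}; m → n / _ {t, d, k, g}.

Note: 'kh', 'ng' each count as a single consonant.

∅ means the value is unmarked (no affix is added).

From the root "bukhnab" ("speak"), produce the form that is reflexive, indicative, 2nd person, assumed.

Attach evidentiality assumed n- → nbukhnab.
Attach person 2nd person bo- → bonbukhnab.
mood = indicative: zero marking, form stays bonbukhnab.
Attach voice reflexive -akh → bonbukhnabakh.
Vowel harmony: no change.
Apply nasal assimilation: bonbukhnabakh → bombukhnabakh.

bombukhnabakh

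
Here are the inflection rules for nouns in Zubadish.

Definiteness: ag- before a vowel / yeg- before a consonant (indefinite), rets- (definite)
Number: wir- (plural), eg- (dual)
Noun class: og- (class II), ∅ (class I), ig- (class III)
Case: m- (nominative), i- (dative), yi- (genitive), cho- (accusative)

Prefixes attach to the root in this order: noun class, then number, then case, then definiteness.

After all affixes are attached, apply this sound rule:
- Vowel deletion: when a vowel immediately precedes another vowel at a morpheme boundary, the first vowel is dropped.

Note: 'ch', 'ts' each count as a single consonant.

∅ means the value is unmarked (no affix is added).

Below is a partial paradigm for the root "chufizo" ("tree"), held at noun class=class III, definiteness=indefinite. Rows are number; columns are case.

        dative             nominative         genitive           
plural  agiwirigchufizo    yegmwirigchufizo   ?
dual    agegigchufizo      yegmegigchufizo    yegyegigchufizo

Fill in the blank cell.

yegyiwirigchufizo

Attach noun class class III ig- → igchufizo.
Attach number plural wir- → wirigchufizo.
Attach case genitive yi- → yiwirigchufizo.
Attach definiteness indefinite yeg- (before consonant 'y') → yegyiwirigchufizo.
Vowel deletion: no change.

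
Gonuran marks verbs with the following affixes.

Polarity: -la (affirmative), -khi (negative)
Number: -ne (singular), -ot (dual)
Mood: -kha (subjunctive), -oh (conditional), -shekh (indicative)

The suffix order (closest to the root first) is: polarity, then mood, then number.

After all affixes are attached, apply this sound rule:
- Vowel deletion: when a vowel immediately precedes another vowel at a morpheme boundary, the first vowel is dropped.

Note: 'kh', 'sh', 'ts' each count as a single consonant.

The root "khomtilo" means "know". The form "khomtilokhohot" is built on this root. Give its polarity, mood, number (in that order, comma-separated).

negative, conditional, dual

Segment: khomtilo-khi-oh-ot.
polarity: -khi → negative.
mood: -oh → conditional.
number: -ot → dual.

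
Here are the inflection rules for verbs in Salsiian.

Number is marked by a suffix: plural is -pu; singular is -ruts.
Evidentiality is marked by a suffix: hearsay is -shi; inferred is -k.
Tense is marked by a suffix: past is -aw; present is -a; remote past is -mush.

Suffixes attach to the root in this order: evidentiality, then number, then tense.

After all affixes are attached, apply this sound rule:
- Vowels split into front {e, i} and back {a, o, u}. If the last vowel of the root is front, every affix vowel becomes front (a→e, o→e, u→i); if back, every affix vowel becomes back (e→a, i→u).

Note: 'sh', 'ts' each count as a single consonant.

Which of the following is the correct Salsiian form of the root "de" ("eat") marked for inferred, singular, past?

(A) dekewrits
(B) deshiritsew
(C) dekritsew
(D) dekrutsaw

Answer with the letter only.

C

Attach evidentiality inferred -k → dek.
Attach number singular -ruts → dekruts.
Attach tense past -aw → dekrutsaw.
Apply vowel harmony: dekrutsaw → dekritsew.
So the correct form is dekritsew, option (C).
(B) deshiritsew is wrong: it uses hearsay instead of inferred for evidentiality.
(D) dekrutsaw is wrong: it fails to apply the sound rule(s).
(A) dekewrits is wrong: it has the affixes in the wrong order.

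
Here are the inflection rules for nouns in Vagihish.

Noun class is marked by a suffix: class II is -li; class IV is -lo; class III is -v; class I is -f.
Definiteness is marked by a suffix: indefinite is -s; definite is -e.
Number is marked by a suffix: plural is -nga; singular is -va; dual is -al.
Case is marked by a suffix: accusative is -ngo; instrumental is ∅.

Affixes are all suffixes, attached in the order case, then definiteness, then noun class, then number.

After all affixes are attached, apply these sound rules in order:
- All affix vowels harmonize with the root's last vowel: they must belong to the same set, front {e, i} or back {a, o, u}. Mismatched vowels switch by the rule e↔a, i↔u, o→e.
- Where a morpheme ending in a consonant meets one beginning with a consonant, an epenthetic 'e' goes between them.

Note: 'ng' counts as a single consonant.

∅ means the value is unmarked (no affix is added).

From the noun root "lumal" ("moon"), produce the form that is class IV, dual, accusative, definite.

lumalengoaloal

Attach case accusative -ngo → lumalngo.
Attach definiteness definite -e → lumalngoe.
Attach noun class class IV -lo → lumalngoelo.
Attach number dual -al → lumalngoeloal.
Apply vowel harmony: lumalngoeloal → lumalngoaloal.
Apply epenthesis: lumalngoaloal → lumalengoaloal.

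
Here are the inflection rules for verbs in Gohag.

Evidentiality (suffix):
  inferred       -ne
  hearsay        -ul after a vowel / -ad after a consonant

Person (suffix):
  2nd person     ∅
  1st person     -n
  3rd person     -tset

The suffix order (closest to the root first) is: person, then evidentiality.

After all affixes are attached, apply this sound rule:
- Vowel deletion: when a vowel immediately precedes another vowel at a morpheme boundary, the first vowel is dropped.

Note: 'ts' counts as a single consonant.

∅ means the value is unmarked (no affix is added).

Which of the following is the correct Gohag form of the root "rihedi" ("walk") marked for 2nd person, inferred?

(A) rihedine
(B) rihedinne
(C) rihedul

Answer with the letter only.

A

person = 2nd person: zero marking, form stays rihedi.
Attach evidentiality inferred -ne → rihedine.
Vowel deletion: no change.
So the correct form is rihedine, option (A).
(B) rihedinne is wrong: it uses 1st person instead of 2nd person for person.
(C) rihedul is wrong: it uses hearsay instead of inferred for evidentiality.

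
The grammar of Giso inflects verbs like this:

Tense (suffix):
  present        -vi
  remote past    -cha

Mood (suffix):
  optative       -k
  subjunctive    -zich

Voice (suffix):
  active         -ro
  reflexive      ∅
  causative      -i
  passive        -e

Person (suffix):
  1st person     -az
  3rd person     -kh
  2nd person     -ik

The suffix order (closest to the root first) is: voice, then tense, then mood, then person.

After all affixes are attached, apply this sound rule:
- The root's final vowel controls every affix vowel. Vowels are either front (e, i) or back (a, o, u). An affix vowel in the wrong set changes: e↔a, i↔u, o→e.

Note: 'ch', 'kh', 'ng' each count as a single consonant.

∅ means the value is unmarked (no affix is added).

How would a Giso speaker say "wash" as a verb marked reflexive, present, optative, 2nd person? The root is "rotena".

rotenavukuk

voice = reflexive: zero marking, form stays rotena.
Attach tense present -vi → rotenavi.
Attach mood optative -k → rotenavik.
Attach person 2nd person -ik → rotenavikik.
Apply vowel harmony: rotenavikik → rotenavukuk.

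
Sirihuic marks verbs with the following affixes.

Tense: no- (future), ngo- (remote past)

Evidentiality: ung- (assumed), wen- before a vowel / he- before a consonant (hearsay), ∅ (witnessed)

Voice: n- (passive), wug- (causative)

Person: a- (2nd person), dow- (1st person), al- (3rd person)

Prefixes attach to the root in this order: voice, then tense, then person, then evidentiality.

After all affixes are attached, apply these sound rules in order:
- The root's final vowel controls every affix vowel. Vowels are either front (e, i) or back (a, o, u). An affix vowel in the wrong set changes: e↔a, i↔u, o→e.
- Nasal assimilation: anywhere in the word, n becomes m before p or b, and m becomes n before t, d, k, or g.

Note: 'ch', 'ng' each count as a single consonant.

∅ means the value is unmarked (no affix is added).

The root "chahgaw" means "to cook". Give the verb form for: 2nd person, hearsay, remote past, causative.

Attach voice causative wug- → wugchahgaw.
Attach tense remote past ngo- → ngowugchahgaw.
Attach person 2nd person a- → angowugchahgaw.
Attach evidentiality hearsay wen- (before vowel 'a') → wenangowugchahgaw.
Apply vowel harmony: wenangowugchahgaw → wanangowugchahgaw.
Nasal assimilation: no change.

wanangowugchahgaw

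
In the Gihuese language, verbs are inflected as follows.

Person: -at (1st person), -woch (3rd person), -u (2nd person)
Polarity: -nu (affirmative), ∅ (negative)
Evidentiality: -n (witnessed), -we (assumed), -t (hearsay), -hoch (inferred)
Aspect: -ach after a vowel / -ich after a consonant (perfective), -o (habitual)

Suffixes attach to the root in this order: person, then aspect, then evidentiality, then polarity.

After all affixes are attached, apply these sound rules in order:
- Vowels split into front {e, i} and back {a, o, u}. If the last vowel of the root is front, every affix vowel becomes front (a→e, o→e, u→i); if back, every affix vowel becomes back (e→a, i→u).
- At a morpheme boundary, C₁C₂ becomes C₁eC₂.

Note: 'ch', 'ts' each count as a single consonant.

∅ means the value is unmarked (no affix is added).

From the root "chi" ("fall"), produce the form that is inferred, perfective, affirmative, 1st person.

chietichehecheni

Attach person 1st person -at → chiat.
Attach aspect perfective -ich (after consonant 't') → chiatich.
Attach evidentiality inferred -hoch → chiatichhoch.
Attach polarity affirmative -nu → chiatichhochnu.
Apply vowel harmony: chiatichhochnu → chietichhechni.
Apply epenthesis: chietichhechni → chietichehecheni.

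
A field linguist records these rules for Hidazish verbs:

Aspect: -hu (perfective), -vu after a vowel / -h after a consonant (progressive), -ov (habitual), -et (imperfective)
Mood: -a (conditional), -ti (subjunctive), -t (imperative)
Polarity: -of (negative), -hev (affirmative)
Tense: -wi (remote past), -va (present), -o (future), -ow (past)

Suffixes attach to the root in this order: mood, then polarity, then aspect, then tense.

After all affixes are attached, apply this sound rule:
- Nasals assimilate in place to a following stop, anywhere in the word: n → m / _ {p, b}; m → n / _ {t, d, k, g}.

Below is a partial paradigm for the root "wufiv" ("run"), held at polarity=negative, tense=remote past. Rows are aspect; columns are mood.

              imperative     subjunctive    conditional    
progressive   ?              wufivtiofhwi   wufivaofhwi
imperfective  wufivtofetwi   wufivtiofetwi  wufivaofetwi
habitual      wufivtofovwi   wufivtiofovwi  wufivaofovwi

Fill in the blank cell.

wufivtofhwi

Attach mood imperative -t → wufivt.
Attach polarity negative -of → wufivtof.
Attach aspect progressive -h (after consonant 'f') → wufivtofh.
Attach tense remote past -wi → wufivtofhwi.
Nasal assimilation: no change.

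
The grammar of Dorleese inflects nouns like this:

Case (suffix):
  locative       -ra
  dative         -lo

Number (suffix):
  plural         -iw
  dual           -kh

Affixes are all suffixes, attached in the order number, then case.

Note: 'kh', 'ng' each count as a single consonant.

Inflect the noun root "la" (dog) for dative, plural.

laiwlo

Attach number plural -iw → laiw.
Attach case dative -lo → laiwlo.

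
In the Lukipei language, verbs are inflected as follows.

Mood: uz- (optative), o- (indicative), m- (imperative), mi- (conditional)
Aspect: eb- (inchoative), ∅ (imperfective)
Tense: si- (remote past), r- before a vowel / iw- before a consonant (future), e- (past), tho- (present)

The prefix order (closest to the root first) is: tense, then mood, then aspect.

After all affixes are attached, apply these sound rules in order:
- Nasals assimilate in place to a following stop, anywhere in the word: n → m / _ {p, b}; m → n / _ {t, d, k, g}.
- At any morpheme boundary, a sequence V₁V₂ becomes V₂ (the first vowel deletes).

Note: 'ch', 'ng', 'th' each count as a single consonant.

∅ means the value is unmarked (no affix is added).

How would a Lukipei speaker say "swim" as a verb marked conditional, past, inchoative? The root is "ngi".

ebmengi

Attach tense past e- → engi.
Attach mood conditional mi- → miengi.
Attach aspect inchoative eb- → ebmiengi.
Nasal assimilation: no change.
Apply vowel deletion: ebmiengi → ebmengi.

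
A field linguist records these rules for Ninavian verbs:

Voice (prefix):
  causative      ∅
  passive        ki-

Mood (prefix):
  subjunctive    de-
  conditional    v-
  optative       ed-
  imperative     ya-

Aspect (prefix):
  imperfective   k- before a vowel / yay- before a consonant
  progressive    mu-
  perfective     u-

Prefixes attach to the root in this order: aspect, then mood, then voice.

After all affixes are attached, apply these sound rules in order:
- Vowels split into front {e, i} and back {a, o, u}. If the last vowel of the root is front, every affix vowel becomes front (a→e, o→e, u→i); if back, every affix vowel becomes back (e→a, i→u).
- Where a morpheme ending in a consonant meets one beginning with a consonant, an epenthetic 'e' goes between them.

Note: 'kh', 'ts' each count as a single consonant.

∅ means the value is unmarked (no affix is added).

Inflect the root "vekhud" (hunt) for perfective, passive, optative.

kuaduvekhud

Attach aspect perfective u- → uvekhud.
Attach mood optative ed- → eduvekhud.
Attach voice passive ki- → kieduvekhud.
Apply vowel harmony: kieduvekhud → kuaduvekhud.
Epenthesis: no change.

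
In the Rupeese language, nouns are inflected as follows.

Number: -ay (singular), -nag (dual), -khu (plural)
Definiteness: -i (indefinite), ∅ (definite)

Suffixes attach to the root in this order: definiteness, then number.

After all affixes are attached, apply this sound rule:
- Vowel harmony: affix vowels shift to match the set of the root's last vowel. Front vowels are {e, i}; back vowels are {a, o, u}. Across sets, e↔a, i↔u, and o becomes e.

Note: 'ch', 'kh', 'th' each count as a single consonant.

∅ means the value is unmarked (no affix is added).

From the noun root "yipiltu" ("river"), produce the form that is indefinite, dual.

Attach definiteness indefinite -i → yipiltui.
Attach number dual -nag → yipiltuinag.
Apply vowel harmony: yipiltuinag → yipiltuunag.

yipiltuunag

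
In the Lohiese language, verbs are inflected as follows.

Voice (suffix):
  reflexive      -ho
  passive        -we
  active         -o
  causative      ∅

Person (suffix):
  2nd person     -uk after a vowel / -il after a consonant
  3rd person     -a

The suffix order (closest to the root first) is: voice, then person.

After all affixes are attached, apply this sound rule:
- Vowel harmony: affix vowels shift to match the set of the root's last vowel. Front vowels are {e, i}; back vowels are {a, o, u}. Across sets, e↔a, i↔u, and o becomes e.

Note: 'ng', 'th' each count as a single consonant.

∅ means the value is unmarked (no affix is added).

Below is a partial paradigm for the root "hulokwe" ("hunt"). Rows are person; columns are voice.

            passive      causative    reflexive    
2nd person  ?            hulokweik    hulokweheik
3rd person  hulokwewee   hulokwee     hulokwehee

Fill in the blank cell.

hulokweweik

Attach voice passive -we → hulokwewe.
Attach person 2nd person -uk (after vowel 'e') → hulokweweuk.
Apply vowel harmony: hulokweweuk → hulokweweik.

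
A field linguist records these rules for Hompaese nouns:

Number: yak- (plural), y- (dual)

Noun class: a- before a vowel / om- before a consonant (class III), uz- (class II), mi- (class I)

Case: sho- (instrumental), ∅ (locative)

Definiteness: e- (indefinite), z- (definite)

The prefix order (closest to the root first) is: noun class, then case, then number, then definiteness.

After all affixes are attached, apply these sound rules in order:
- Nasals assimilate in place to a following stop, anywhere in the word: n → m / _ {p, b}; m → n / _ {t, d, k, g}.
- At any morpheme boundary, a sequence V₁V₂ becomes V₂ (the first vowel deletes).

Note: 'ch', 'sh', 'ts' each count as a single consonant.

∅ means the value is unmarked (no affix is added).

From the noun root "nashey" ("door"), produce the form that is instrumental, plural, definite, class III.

Attach noun class class III om- (before consonant 'n') → omnashey.
Attach case instrumental sho- → shoomnashey.
Attach number plural yak- → yakshoomnashey.
Attach definiteness definite z- → zyakshoomnashey.
Nasal assimilation: no change.
Apply vowel deletion: zyakshoomnashey → zyakshomnashey.

zyakshomnashey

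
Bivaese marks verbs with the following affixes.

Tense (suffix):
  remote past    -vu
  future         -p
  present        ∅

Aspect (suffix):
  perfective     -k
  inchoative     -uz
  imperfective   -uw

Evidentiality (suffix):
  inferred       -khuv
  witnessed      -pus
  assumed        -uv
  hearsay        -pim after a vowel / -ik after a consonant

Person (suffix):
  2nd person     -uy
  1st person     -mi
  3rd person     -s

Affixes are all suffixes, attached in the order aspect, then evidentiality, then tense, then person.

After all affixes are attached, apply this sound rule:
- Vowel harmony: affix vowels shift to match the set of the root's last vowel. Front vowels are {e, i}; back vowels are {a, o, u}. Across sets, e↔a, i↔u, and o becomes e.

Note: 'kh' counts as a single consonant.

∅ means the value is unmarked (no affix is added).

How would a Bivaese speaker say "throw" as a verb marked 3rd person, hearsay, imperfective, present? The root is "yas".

yasuwuks

Attach aspect imperfective -uw → yasuw.
Attach evidentiality hearsay -ik (after consonant 'w') → yasuwik.
tense = present: zero marking, form stays yasuwik.
Attach person 3rd person -s → yasuwiks.
Apply vowel harmony: yasuwiks → yasuwuks.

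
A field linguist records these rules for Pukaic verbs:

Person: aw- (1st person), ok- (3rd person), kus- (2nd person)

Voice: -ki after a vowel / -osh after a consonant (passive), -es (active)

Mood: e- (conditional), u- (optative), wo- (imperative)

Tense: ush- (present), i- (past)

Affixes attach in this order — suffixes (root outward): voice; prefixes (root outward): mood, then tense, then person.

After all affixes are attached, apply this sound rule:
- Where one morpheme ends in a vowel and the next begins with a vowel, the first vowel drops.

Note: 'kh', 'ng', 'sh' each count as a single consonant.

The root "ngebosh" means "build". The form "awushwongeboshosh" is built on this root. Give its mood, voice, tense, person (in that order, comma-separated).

imperative, passive, present, 1st person

Segment: aw-ush-wo-ngebosh-osh.
mood: wo- → imperative.
voice: -ki/osh → passive.
tense: ush- → present.
person: aw- → 1st person.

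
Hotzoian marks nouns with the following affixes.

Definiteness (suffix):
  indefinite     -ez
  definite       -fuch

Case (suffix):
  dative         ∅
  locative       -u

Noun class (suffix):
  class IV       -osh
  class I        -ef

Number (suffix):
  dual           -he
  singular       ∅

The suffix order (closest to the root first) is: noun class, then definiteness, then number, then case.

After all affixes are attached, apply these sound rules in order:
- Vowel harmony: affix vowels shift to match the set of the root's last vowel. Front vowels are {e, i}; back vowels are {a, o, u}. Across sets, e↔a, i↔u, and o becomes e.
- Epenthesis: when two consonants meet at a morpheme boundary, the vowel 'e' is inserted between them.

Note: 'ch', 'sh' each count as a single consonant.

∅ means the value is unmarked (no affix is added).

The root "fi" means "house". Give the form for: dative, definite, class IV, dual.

fieshefichehe

Attach noun class class IV -osh → fiosh.
Attach definiteness definite -fuch → fioshfuch.
Attach number dual -he → fioshfuchhe.
case = dative: zero marking, form stays fioshfuchhe.
Apply vowel harmony: fioshfuchhe → fieshfichhe.
Apply epenthesis: fieshfichhe → fieshefichehe.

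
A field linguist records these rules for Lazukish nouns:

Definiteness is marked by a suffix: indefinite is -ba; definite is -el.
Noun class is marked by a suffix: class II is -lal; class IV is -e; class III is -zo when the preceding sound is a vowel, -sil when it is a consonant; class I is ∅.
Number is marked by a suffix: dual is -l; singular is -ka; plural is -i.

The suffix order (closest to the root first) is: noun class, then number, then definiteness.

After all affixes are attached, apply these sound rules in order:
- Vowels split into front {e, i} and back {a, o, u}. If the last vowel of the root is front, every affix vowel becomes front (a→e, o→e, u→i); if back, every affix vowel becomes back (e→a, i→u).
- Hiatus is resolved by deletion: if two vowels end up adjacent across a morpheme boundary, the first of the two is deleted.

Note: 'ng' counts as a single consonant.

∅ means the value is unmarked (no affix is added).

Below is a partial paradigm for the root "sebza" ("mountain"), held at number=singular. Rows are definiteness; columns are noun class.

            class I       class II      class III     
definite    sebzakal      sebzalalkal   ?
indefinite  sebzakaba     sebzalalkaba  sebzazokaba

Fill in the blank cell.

Attach noun class class III -zo (after vowel 'a') → sebzazo.
Attach number singular -ka → sebzazoka.
Attach definiteness definite -el → sebzazokael.
Apply vowel harmony: sebzazokael → sebzazokaal.
Apply vowel deletion: sebzazokaal → sebzazokal.

sebzazokal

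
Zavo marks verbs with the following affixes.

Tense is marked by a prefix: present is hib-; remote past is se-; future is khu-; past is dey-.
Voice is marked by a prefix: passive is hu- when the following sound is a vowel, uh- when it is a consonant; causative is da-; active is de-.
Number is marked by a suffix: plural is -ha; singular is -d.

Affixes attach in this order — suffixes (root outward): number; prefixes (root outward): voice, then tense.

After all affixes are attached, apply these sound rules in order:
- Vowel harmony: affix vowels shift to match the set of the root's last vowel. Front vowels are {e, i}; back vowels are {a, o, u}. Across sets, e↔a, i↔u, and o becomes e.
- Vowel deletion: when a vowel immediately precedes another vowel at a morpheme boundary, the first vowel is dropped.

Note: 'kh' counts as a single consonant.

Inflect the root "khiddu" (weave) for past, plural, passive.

dayuhkhidduha

Attach number plural -ha → khidduha.
Attach voice passive uh- (before consonant 'kh') → uhkhidduha.
Attach tense past dey- → deyuhkhidduha.
Apply vowel harmony: deyuhkhidduha → dayuhkhidduha.
Vowel deletion: no change.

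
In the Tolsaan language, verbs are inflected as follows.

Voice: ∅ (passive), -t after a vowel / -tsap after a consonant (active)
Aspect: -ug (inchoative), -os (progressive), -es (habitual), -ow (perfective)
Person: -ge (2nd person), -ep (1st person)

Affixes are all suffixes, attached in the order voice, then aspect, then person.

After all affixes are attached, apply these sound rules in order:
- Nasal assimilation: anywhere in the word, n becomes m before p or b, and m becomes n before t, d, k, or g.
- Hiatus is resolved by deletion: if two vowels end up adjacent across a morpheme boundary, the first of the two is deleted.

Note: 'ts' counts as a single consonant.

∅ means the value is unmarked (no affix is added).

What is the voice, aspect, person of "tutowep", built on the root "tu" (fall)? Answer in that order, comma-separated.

active, perfective, 1st person

Segment: tu-t-ow-ep.
voice: -t/tsap → active.
aspect: -ow → perfective.
person: -ep → 1st person.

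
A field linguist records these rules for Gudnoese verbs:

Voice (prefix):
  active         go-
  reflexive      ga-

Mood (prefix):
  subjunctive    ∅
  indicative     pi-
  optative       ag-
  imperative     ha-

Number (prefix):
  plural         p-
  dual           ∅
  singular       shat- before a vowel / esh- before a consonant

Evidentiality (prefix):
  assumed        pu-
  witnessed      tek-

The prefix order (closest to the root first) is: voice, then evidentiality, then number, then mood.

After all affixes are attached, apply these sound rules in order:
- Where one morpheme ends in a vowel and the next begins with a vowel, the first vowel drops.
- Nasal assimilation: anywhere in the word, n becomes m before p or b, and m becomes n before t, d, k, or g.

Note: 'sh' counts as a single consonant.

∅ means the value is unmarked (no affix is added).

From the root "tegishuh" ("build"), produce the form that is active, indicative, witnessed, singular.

Attach voice active go- → gotegishuh.
Attach evidentiality witnessed tek- → tekgotegishuh.
Attach number singular esh- (before consonant 't') → eshtekgotegishuh.
Attach mood indicative pi- → pieshtekgotegishuh.
Apply vowel deletion: pieshtekgotegishuh → peshtekgotegishuh.
Nasal assimilation: no change.

peshtekgotegishuh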